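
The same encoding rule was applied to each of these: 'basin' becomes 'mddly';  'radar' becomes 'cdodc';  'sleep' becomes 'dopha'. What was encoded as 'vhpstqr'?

keeping

Shifts by position in basin: pos 0: b→m (+11), pos 1: a→d (+3), pos 2: s→d (+11), pos 3: i→l (+3) — repeating every 2. A repeating key of period 2 is used — shifts +11, +3 over and over.
Undoing it on vhpstqr: v−11=k, h−3=e, p−11=e, s−3=p, t−11=i, q−3=n, r−11=g.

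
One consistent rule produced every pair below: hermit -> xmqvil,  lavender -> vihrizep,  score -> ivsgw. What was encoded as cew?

say

The output letters match the input read backwards, each shifted +4: hermit reversed is timreh. The word is reversed, then every letter is shifted forward by 4.
Decoding cew: shift back: c−4=y, e−4=a, w−4=s → yas; then reverse → say.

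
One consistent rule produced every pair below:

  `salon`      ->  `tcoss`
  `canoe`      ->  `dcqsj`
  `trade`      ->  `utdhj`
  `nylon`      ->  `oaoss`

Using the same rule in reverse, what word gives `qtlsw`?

prior

In salon: s→t is +1, a→c is +2, l→o is +3, o→s is +4 — the shift increases by 1 each position. Each letter shifts forward by (position + 1), i.e. 1, 2, 3, … — the shift grows by one for each successive letter.
Undoing it on qtlsw: q−1=p, t−2=r, l−3=i, s−4=o, w−5=r.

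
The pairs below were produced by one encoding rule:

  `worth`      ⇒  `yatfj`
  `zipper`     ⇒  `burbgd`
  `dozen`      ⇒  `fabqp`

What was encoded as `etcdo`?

charm

Shifts by position in worth: pos 0: w→y (+2), pos 1: o→a (+12), pos 2: r→t (+2), pos 3: t→f (+12) — repeating every 2. A repeating key of period 2 is used — shifts +2, +12 over and over.
Decoding etcdo: e−2=c, t−12=h, c−2=a, d−12=r, o−2=m.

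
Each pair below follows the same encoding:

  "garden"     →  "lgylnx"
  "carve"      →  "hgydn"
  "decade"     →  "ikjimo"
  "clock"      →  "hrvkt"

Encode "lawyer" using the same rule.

qgdgnb

In garden: g→l is +5, a→g is +6, r→y is +7, d→l is +8 — the shift increases by 1 each position. The shift increases by 1 at each position, starting from +5: 5, 6, 7, ….
Applying it to lawyer: l+5=q, a+6=g, w+7=d, y+8=g, e+9=n, r+10=b.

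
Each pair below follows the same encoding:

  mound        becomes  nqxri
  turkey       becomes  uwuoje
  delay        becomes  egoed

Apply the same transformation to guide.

In mound: m→n is +1, o→q is +2, u→x is +3, n→r is +4 — the shift increases by 1 each position. Each letter shifts forward by (position + 1), i.e. 1, 2, 3, … — the shift grows by one for each successive letter.
Applying it to guide: g+1=h, u+2=w, i+3=l, d+4=h, e+5=j.

hwlhj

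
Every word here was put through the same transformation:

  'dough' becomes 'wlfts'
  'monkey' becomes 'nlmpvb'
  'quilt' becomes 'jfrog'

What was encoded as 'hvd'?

sew

Each pair mirrors across the alphabet (d↔w, o↔l, u↔f): positions sum to 25. Each letter is replaced by its mirror in the alphabet: a↔z, b↔y, c↔x, and so on (the Atbash cipher).
Decoding hvd: h↔s, v↔e, d↔w.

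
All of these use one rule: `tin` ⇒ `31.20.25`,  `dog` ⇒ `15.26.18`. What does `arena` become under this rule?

Letters become their 1-based position plus 11 (so a→12, b→13, …).
On arena: a=1→12, r=18→29, e=5→16, n=14→25, a=1→12.

12.29.16.25.12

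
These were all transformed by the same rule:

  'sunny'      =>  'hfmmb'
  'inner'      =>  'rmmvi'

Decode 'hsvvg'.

This is the alphabet-reversal cipher (Atbash): a becomes z, b becomes y, etc.
Decoding hsvvg: h↔s, s↔h, v↔e, v↔e, g↔t.

sheet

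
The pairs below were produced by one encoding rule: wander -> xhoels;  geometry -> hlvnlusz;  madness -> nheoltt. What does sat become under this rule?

thu

The rule splits by letter class: vowels +7, consonants +1.
Applying it to sat: s(cons)+1=t, a(vowel)+7=h, t(cons)+1=u.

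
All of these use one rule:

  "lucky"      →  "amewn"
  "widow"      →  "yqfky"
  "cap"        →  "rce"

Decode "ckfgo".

Read the word backwards and shift each letter +2.
Undoing it on ckfgo: shift back: c−2=a, k−2=i, f−2=d, g−2=e, o−2=m → aidem; then reverse → media.

media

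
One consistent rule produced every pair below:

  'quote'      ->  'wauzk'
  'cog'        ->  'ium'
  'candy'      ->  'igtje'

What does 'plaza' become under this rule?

vrgfg

This is a Caesar cipher with shift 6.
On plaza: p+6=v, l+6=r, a+6=g, z+6=f, a+6=g.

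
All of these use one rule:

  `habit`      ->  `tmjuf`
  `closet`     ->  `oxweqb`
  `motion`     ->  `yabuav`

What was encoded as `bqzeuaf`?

persist

Shifts by position in habit: pos 0: h→t (+12), pos 1: a→m (+12), pos 2: b→j (+8), pos 3: i→u (+12), pos 4: t→f (+12) — repeating every 3. A repeating key of period 3 is used — shifts +12, +12, +8 over and over.
Undoing it on bqzeuaf: b−12=p, q−12=e, z−8=r, e−12=s, u−12=i, a−8=s, f−12=t.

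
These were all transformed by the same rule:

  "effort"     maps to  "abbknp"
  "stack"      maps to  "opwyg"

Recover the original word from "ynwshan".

Each letter is shifted forward by 22 in the alphabet (a Caesar shift of +22).
Reversing it on ynwshan: y−22=c, n−22=r, w−22=a, s−22=w, h−22=l, a−22=e, n−22=r.

crawler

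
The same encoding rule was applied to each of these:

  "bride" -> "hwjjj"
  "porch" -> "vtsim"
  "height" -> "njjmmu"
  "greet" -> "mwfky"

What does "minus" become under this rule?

Shifts by position in bride: pos 0: b→h (+6), pos 1: r→w (+5), pos 2: i→j (+1), pos 3: d→j (+6), pos 4: e→j (+5) — repeating every 3. The shifts repeat in a cycle of length 3: positions 0,1,… shift by +6, +5, +1, then the pattern repeats.
Applying it to minus: m+6=s, i+5=n, n+1=o, u+6=a, s+5=x.

snoax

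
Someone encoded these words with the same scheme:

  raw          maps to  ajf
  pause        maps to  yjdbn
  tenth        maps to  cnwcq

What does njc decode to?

Compare letters: r→a is +9, a→j is +9, w→f is +9 — a constant shift. This is a Caesar cipher with shift 9.
Undoing it on njc: n−9=e, j−9=a, c−9=t.

eat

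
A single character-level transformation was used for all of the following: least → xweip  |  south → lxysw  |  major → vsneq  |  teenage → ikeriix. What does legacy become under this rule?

The output letters match the input read backwards, each shifted +4: least reversed is tsael. Two steps: reverse the string, then apply a Caesar shift of +4.
For legacy: reverse → ycagel; then shift: y+4=c, c+4=g, a+4=e, g+4=k, e+4=i, l+4=p.

cgekip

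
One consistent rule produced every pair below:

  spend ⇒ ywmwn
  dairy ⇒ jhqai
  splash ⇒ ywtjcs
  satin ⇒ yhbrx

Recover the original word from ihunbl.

camera

The shift increases by 1 at each position, starting from +6: 6, 7, 8, ….
Undoing it on ihunbl: i−6=c, h−7=a, u−8=m, n−9=e, b−10=r, l−11=a.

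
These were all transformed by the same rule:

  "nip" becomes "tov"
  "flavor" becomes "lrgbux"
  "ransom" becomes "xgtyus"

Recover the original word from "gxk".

Compare letters: n→t is +6, i→o is +6, p→v is +6 — a constant shift. Every letter moves 6 places later in the alphabet, wrapping around z→a.
Decoding gxk: g−6=a, x−6=r, k−6=e.

are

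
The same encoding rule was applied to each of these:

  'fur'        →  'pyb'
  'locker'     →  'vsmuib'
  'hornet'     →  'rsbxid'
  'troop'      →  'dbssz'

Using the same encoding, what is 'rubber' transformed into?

Vowels shift forward by 4 and consonants shift forward by 10.
For rubber: r(cons)+10=b, u(vowel)+4=y, b(cons)+10=l, b(cons)+10=l, e(vowel)+4=i, r(cons)+10=b.

byllib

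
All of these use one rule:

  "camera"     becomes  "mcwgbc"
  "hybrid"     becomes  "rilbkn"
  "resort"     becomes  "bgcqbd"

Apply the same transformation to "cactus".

mcmdwc

The shift depends on letter class: consonant c→m is +10, but vowel a→c is +2. Two shifts are in play — +2 for a/e/i/o/u, +10 for every other letter.
On cactus: c(cons)+10=m, a(vowel)+2=c, c(cons)+10=m, t(cons)+10=d, u(vowel)+2=w, s(cons)+10=c.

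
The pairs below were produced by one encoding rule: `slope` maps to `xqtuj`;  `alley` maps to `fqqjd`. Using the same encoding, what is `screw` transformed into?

xhwjb

Compare letters: s→x is +5, l→q is +5, o→t is +5 — a constant shift. This is a Caesar cipher with shift 5.
For screw: s+5=x, c+5=h, r+5=w, e+5=j, w+5=b.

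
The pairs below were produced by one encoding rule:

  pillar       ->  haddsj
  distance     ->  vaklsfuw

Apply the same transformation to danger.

vsfywj

Compare letters: p→h is +18, i→a is +18, l→d is +18 — a constant shift. Every letter moves 18 places later in the alphabet, wrapping around z→a.
For danger: d+18=v, a+18=s, n+18=f, g+18=y, e+18=w, r+18=j.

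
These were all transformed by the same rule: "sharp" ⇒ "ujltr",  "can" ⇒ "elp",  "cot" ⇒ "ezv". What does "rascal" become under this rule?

Two shifts are in play — +11 for a/e/i/o/u, +2 for every other letter.
Applying it to rascal: r(cons)+2=t, a(vowel)+11=l, s(cons)+2=u, c(cons)+2=e, a(vowel)+11=l, l(cons)+2=n.

tlueln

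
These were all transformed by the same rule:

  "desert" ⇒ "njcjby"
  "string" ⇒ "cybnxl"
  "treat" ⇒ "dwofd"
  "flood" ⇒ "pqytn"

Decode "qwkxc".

Shifts by position in desert: pos 0: d→n (+10), pos 1: e→j (+5), pos 2: s→c (+10), pos 3: e→j (+5) — repeating every 2. A repeating key of period 2 is used — shifts +10, +5 over and over.
Reversing it on qwkxc: q−10=g, w−5=r, k−10=a, x−5=s, c−10=s.

grass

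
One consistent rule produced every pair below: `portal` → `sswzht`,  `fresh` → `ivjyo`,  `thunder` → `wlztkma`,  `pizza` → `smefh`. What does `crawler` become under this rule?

fvfcsma

Letter i (0-indexed) is shifted by i+3, so successive shifts are 3, 4, 5, ….
Applying it to crawler: c+3=f, r+4=v, a+5=f, w+6=c, l+7=s, e+8=m, r+9=a.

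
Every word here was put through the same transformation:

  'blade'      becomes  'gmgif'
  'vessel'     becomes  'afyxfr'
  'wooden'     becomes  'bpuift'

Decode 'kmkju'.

Shifts by position in blade: pos 0: b→g (+5), pos 1: l→m (+1), pos 2: a→g (+6), pos 3: d→i (+5), pos 4: e→f (+1) — repeating every 3. The shifts repeat in a cycle of length 3: positions 0,1,… shift by +5, +1, +6, then the pattern repeats.
Undoing it on kmkju: k−5=f, m−1=l, k−6=e, j−5=e, u−1=t.

fleet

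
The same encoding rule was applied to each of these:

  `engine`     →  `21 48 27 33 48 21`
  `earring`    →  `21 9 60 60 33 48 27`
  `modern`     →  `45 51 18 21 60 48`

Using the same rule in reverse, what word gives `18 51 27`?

dog

e(#5)→21 and n(#14)→48: differences scale by 3, so n = 3·pos + 6. With a=1..z=26, the number is 3·pos + 6.
Decoding 18 51 27: 18→(18−6)÷3=4=d, 51→(51−6)÷3=15=o, 27→(27−6)÷3=7=g.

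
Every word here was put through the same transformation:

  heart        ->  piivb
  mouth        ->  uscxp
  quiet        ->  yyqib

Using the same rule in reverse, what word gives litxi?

delta

Shifts by position in heart: pos 0: h→p (+8), pos 1: e→i (+4), pos 2: a→i (+8), pos 3: r→v (+4) — repeating every 2. It's a Vigenère-style cipher with numeric key [8,4]: position i shifts by key[i mod 2].
Undoing it on litxi: l−8=d, i−4=e, t−8=l, x−4=t, i−8=a.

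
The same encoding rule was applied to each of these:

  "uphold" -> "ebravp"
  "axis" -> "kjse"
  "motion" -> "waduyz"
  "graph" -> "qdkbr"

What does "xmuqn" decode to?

A repeating key of period 2 is used — shifts +10, +12 over and over.
Reversing it on xmuqn: x−10=n, m−12=a, u−10=k, q−12=e, n−10=d.

naked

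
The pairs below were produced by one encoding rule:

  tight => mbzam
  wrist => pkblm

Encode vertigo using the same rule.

oxkmbzh

This is a Caesar cipher with shift 19.
For vertigo: v+19=o, e+19=x, r+19=k, t+19=m, i+19=b, g+19=z, o+19=h.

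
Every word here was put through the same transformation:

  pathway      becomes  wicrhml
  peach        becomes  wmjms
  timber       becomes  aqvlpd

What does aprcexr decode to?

In pathway: p→w is +7, a→i is +8, t→c is +9, h→r is +10 — the shift increases by 1 each position. The shift increases by 1 at each position, starting from +7: 7, 8, 9, ….
Reversing it on aprcexr: a−7=t, p−8=h, r−9=i, c−10=s, e−11=t, x−12=l, r−13=e.

thistle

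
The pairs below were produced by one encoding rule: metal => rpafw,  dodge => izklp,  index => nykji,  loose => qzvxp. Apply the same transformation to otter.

teajc

Shifts by position in metal: pos 0: m→r (+5), pos 1: e→p (+11), pos 2: t→a (+7), pos 3: a→f (+5), pos 4: l→w (+11) — repeating every 3. A repeating key of period 3 is used — shifts +5, +11, +7 over and over.
For otter: o+5=t, t+11=e, t+7=a, e+5=j, r+11=c.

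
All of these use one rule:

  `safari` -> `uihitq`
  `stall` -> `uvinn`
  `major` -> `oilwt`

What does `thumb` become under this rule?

vjcod

The shift depends on letter class: consonant s→u is +2, but vowel a→i is +8. Two shifts are in play — +8 for a/e/i/o/u, +2 for every other letter.
On thumb: t(cons)+2=v, h(cons)+2=j, u(vowel)+8=c, m(cons)+2=o, b(cons)+2=d.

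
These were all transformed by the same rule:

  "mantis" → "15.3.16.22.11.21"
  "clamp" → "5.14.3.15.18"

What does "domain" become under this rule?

The number is (letter's place in the alphabet, a=1) + 2.
For domain: d=4→6, o=15→17, m=13→15, a=1→3, i=9→11, n=14→16.

6.17.15.3.11.16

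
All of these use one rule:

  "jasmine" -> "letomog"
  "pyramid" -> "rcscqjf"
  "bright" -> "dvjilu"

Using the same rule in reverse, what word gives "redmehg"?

A repeating key of period 3 is used — shifts +2, +4, +1 over and over.
Reversing it on redmehg: r−2=p, e−4=a, d−1=c, m−2=k, e−4=a, h−1=g, g−2=e.

package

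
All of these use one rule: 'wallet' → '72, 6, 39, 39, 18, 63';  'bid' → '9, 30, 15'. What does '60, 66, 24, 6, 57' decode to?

w(#23)→72 and a(#1)→6: differences scale by 3, so n = 3·pos + 3. With a=1..z=26, the number is 3·pos + 3.
Undoing it on 60, 66, 24, 6, 57: 60→(60−3)÷3=19=s, 66→(66−3)÷3=21=u, 24→(24−3)÷3=7=g, 6→(6−3)÷3=1=a, 57→(57−3)÷3=18=r.

sugar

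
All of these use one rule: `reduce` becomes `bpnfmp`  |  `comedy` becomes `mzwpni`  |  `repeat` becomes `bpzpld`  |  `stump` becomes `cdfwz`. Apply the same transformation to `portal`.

zzbdlv

The rule splits by letter class: vowels +11, consonants +10.
On portal: p(cons)+10=z, o(vowel)+11=z, r(cons)+10=b, t(cons)+10=d, a(vowel)+11=l, l(cons)+10=v.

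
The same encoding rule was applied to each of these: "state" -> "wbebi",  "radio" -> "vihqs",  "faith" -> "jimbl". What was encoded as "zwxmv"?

Shifts by position in state: pos 0: s→w (+4), pos 1: t→b (+8), pos 2: a→e (+4), pos 3: t→b (+8) — repeating every 2. The shifts repeat in a cycle of length 2: positions 0,1,… shift by +4, +8, then the pattern repeats.
Reversing it on zwxmv: z−4=v, w−8=o, x−4=t, m−8=e, v−4=r.

voter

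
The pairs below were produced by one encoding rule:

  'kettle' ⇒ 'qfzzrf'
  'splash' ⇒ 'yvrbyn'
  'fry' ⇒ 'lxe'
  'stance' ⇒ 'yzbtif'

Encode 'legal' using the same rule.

The shift depends on letter class: consonant k→q is +6, but vowel e→f is +1. Two shifts are in play — +1 for a/e/i/o/u, +6 for every other letter.
For legal: l(cons)+6=r, e(vowel)+1=f, g(cons)+6=m, a(vowel)+1=b, l(cons)+6=r.

rfmbr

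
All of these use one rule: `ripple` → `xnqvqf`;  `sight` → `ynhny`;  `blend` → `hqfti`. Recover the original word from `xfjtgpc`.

rainbow

A repeating key of period 3 is used — shifts +6, +5, +1 over and over.
Decoding xfjtgpc: x−6=r, f−5=a, j−1=i, t−6=n, g−5=b, p−1=o, c−6=w.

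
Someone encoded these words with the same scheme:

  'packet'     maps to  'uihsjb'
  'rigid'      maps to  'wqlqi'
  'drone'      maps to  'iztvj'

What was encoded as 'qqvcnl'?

Shifts by position in packet: pos 0: p→u (+5), pos 1: a→i (+8), pos 2: c→h (+5), pos 3: k→s (+8) — repeating every 2. It's a Vigenère-style cipher with numeric key [5,8]: position i shifts by key[i mod 2].
Reversing it on qqvcnl: q−5=l, q−8=i, v−5=q, c−8=u, n−5=i, l−8=d.

liquid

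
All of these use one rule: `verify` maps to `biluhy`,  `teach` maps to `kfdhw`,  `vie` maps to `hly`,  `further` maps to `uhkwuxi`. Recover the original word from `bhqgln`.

kidney

The output letters match the input read backwards, each shifted +3: verify reversed is yfirev. The word is reversed, then every letter is shifted forward by 3.
Decoding bhqgln: shift back: b−3=y, h−3=e, q−3=n, g−3=d, l−3=i, n−3=k → yendik; then reverse → kidney.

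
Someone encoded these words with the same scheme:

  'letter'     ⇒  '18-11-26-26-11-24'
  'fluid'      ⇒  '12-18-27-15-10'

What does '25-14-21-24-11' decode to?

Each letter is replaced by its alphabet position (a=1..z=26) + 6.
Undoing it on 25-14-21-24-11: 25→(25−6)÷1=19=s, 14→(14−6)÷1=8=h, 21→(21−6)÷1=15=o, 24→(24−6)÷1=18=r, 11→(11−6)÷1=5=e.

shore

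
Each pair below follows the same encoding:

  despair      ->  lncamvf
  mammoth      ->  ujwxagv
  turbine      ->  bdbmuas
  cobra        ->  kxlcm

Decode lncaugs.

despite

In despair: d→l is +8, e→n is +9, s→c is +10, p→a is +11 — the shift increases by 1 each position. The shift increases by 1 at each position, starting from +8: 8, 9, 10, ….
Decoding lncaugs: l−8=d, n−9=e, c−10=s, a−11=p, u−12=i, g−13=t, s−14=e.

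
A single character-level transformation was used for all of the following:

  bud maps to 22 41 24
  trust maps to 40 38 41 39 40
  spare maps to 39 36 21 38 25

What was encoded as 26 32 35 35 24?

b is letter #2 and maps to 22: an offset of 20. Each letter is replaced by its alphabet position (a=1..z=26) + 20.
Reversing it on 26 32 35 35 24: 26→(26−20)÷1=6=f, 32→(32−20)÷1=12=l, 35→(35−20)÷1=15=o, 35→(35−20)÷1=15=o, 24→(24−20)÷1=4=d.

flood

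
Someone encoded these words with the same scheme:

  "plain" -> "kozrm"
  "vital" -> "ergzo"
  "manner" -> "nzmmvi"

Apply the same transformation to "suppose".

This is the alphabet-reversal cipher (Atbash): a becomes z, b becomes y, etc.
For suppose: s↔h, u↔f, p↔k, p↔k, o↔l, s↔h, e↔v.

hfkklhv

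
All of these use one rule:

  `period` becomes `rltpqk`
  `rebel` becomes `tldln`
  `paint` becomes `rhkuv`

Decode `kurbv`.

Shifts by position in period: pos 0: p→r (+2), pos 1: e→l (+7), pos 2: r→t (+2), pos 3: i→p (+7) — repeating every 2. A repeating key of period 2 is used — shifts +2, +7 over and over.
Reversing it on kurbv: k−2=i, u−7=n, r−2=p, b−7=u, v−2=t.

input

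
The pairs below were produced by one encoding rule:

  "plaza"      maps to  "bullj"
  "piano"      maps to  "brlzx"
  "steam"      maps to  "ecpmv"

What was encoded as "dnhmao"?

reward

Shifts by position in plaza: pos 0: p→b (+12), pos 1: l→u (+9), pos 2: a→l (+11), pos 3: z→l (+12), pos 4: a→j (+9) — repeating every 3. A repeating key of period 3 is used — shifts +12, +9, +11 over and over.
Undoing it on dnhmao: d−12=r, n−9=e, h−11=w, m−12=a, a−9=r, o−11=d.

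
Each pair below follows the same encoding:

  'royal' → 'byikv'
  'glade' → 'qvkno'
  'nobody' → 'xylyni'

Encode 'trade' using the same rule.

This is a Caesar cipher with shift 10.
On trade: t+10=d, r+10=b, a+10=k, d+10=n, e+10=o.

dbkno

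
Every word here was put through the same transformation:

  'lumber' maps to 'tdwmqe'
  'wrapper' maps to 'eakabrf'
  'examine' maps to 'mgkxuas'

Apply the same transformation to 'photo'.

xqyea

In lumber: l→t is +8, u→d is +9, m→w is +10, b→m is +11 — the shift increases by 1 each position. Letter i (0-indexed) is shifted by i+8, so successive shifts are 8, 9, 10, ….
For photo: p+8=x, h+9=q, o+10=y, t+11=e, o+12=a.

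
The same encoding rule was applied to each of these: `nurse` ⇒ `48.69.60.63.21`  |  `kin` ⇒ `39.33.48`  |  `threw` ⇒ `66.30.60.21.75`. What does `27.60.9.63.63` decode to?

grass

The formula is n = 3×(alphabet index, a=1) + 6.
Undoing it on 27.60.9.63.63: 27→(27−6)÷3=7=g, 60→(60−6)÷3=18=r, 9→(9−6)÷3=1=a, 63→(63−6)÷3=19=s, 63→(63−6)÷3=19=s.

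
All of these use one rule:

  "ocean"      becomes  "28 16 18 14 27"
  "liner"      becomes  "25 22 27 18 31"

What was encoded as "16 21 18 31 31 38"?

cherry

o is letter #15 and maps to 28: an offset of 13. The number is (letter's place in the alphabet, a=1) + 13.
Reversing it on 16 21 18 31 31 38: 16→(16−13)÷1=3=c, 21→(21−13)÷1=8=h, 18→(18−13)÷1=5=e, 31→(31−13)÷1=18=r, 31→(31−13)÷1=18=r, 38→(38−13)÷1=25=y.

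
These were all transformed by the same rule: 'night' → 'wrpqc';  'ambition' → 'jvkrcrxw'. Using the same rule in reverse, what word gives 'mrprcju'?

digital

It's a constant shift of +9 (ROT9).
Undoing it on mrprcju: m−9=d, r−9=i, p−9=g, r−9=i, c−9=t, j−9=a, u−9=l.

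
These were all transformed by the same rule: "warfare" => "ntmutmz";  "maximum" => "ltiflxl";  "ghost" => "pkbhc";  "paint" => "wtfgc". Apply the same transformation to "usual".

w(22)→n(13) and a(0)→t(19) fit y≡21x+19 (mod 26); the inverse of 21 mod 26 is 5. This is an affine cipher: with a=0,…,z=25, each position x becomes (21x+19) mod 26.
On usual: u(20)→21·20+19≡23=x; s(18)→21·18+19≡7=h; u(20)→21·20+19≡23=x; a(0)→21·0+19≡19=t; l(11)→21·11+19≡16=q (all mod 26).

xhxtq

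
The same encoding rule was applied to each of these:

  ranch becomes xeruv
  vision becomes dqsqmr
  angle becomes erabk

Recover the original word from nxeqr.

r(17)→x(23) and a(0)→e(4) fit y≡21x+4 (mod 26); the inverse of 21 mod 26 is 5. This is an affine cipher: with a=0,…,z=25, each position x becomes (21x+4) mod 26.
Reversing it on nxeqr: n(13)→5·(13−4)≡19=t; x(23)→5·(23−4)≡17=r; e(4)→5·(4−4)≡0=a; q(16)→5·(16−4)≡8=i; r(17)→5·(17−4)≡13=n (all mod 26).

train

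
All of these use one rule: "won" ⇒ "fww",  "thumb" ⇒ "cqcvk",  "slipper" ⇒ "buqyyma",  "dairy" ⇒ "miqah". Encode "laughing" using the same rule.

uicpqqwp

Two shifts are in play — +8 for a/e/i/o/u, +9 for every other letter.
On laughing: l(cons)+9=u, a(vowel)+8=i, u(vowel)+8=c, g(cons)+9=p, h(cons)+9=q, i(vowel)+8=q, n(cons)+9=w, g(cons)+9=p.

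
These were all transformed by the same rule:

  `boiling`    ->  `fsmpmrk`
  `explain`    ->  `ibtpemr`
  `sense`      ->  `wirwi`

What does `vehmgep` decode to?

Compare letters: b→f is +4, o→s is +4, i→m is +4 — a constant shift. It's a constant shift of +4 (ROT4).
Reversing it on vehmgep: v−4=r, e−4=a, h−4=d, m−4=i, g−4=c, e−4=a, p−4=l.

radical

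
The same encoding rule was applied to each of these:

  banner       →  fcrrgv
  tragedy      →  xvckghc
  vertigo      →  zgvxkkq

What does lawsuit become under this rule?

pcawwkx

The shift depends on letter class: consonant b→f is +4, but vowel a→c is +2. Vowels shift forward by 2 and consonants shift forward by 4.
Applying it to lawsuit: l(cons)+4=p, a(vowel)+2=c, w(cons)+4=a, s(cons)+4=w, u(vowel)+2=w, i(vowel)+2=k, t(cons)+4=x.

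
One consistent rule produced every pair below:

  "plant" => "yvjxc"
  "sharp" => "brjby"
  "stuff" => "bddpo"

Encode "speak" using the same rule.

Shifts by position in plant: pos 0: p→y (+9), pos 1: l→v (+10), pos 2: a→j (+9), pos 3: n→x (+10) — repeating every 2. The shifts repeat in a cycle of length 2: positions 0,1,… shift by +9, +10, then the pattern repeats.
Applying it to speak: s+9=b, p+10=z, e+9=n, a+10=k, k+9=t.

bznkt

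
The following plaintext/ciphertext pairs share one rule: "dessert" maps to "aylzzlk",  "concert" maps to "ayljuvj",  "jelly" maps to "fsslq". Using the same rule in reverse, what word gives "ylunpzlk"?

The output letters match the input read backwards, each shifted +7: dessert reversed is tressed. The word is reversed, then every letter is shifted forward by 7.
Undoing it on ylunpzlk: shift back: y−7=r, l−7=e, u−7=n, n−7=g, p−7=i, z−7=s, l−7=e, k−7=d → rengised; then reverse → designer.

designer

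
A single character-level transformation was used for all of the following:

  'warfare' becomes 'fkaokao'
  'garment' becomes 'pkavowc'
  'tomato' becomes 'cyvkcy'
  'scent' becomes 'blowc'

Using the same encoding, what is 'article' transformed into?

Two shifts are in play — +10 for a/e/i/o/u, +9 for every other letter.
Applying it to article: a(vowel)+10=k, r(cons)+9=a, t(cons)+9=c, i(vowel)+10=s, c(cons)+9=l, l(cons)+9=u, e(vowel)+10=o.

kacsluo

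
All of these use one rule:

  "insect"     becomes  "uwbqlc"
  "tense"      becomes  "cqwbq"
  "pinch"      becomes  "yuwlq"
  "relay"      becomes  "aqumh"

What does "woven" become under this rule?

The shift depends on letter class: consonant n→w is +9, but vowel i→u is +12. Two shifts are in play — +12 for a/e/i/o/u, +9 for every other letter.
Applying it to woven: w(cons)+9=f, o(vowel)+12=a, v(cons)+9=e, e(vowel)+12=q, n(cons)+9=w.

faeqw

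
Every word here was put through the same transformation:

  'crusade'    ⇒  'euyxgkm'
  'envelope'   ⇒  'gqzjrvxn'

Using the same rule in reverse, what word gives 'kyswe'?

In crusade: c→e is +2, r→u is +3, u→y is +4, s→x is +5 — the shift increases by 1 each position. The shift increases by 1 at each position, starting from +2: 2, 3, 4, ….
Undoing it on kyswe: k−2=i, y−3=v, s−4=o, w−5=r, e−6=y.

ivory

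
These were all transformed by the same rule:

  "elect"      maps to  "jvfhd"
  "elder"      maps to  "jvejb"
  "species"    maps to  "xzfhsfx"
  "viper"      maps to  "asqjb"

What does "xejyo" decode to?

suite

A repeating key of period 3 is used — shifts +5, +10, +1 over and over.
Reversing it on xejyo: x−5=s, e−10=u, j−1=i, y−5=t, o−10=e.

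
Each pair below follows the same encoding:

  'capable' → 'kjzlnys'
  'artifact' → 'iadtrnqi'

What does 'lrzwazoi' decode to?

diplomat

Each letter shifts forward by (position + 8), i.e. 8, 9, 10, … — the shift grows by one for each successive letter.
Decoding lrzwazoi: l−8=d, r−9=i, z−10=p, w−11=l, a−12=o, z−13=m, o−14=a, i−15=t.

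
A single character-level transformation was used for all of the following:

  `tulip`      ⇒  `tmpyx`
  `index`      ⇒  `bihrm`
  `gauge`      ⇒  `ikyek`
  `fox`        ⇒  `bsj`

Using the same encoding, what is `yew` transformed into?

aic

The output letters match the input read backwards, each shifted +4: tulip reversed is pilut. Two steps: reverse the string, then apply a Caesar shift of +4.
Applying it to yew: reverse → wey; then shift: w+4=a, e+4=i, y+4=c.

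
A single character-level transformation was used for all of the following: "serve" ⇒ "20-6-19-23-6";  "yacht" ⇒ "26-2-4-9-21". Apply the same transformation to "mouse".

Letters become their 1-based position plus 1 (so a→2, b→3, …).
Applying it to mouse: m=13→14, o=15→16, u=21→22, s=19→20, e=5→6.

14-16-22-20-6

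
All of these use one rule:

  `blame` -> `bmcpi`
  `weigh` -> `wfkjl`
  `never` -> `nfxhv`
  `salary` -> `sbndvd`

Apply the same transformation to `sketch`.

slgwgm

Letter i (0-indexed) is shifted by i+0, so successive shifts are 0, 1, 2, ….
For sketch: s+0=s, k+1=l, e+2=g, t+3=w, c+4=g, h+5=m.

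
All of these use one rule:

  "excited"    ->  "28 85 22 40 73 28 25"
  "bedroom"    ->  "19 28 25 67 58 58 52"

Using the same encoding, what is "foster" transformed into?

31 58 70 73 28 67

e(#5)→28 and x(#24)→85: differences scale by 3, so n = 3·pos + 13. With a=1..z=26, the number is 3·pos + 13.
Applying it to foster: f=6→31, o=15→58, s=19→70, t=20→73, e=5→28, r=18→67.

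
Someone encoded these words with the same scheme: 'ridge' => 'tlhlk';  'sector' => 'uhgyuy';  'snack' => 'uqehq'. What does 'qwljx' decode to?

In ridge: r→t is +2, i→l is +3, d→h is +4, g→l is +5 — the shift increases by 1 each position. The shift increases by 1 at each position, starting from +2: 2, 3, 4, ….
Reversing it on qwljx: q−2=o, w−3=t, l−4=h, j−5=e, x−6=r.

other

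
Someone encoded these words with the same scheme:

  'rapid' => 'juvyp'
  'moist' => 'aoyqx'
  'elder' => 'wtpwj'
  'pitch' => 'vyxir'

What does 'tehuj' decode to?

lunar

This is an affine cipher: with a=0,…,z=25, each position x becomes (7x+20) mod 26.
Decoding tehuj: t(19)→15·(19−20)≡11=l; e(4)→15·(4−20)≡20=u; h(7)→15·(7−20)≡13=n; u(20)→15·(20−20)≡0=a; j(9)→15·(9−20)≡17=r (all mod 26).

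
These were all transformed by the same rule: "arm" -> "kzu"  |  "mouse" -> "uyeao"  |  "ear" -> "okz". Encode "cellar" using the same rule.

kottkz

The shift depends on letter class: consonant r→z is +8, but vowel a→k is +10. Vowels shift forward by 10 and consonants shift forward by 8.
On cellar: c(cons)+8=k, e(vowel)+10=o, l(cons)+8=t, l(cons)+8=t, a(vowel)+10=k, r(cons)+8=z.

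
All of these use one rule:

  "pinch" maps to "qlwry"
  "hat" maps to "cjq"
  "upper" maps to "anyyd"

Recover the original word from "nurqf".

The output letters match the input read backwards, each shifted +9: pinch reversed is hcnip. Two steps: reverse the string, then apply a Caesar shift of +9.
Decoding nurqf: shift back: n−9=e, u−9=l, r−9=i, q−9=h, f−9=w → elihw; then reverse → while.

while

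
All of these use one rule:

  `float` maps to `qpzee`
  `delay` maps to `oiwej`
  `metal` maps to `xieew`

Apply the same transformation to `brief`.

mvtiq

Shifts by position in float: pos 0: f→q (+11), pos 1: l→p (+4), pos 2: o→z (+11), pos 3: a→e (+4) — repeating every 2. It's a Vigenère-style cipher with numeric key [11,4]: position i shifts by key[i mod 2].
Applying it to brief: b+11=m, r+4=v, i+11=t, e+4=i, f+11=q.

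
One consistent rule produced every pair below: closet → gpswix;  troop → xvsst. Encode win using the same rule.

amr

Every letter moves 4 places later in the alphabet, wrapping around z→a.
For win: w+4=a, i+4=m, n+4=r.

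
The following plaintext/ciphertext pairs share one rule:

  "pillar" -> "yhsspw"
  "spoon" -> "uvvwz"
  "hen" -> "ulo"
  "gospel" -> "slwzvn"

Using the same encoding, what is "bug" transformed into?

nbi

The output letters match the input read backwards, each shifted +7: pillar reversed is rallip. Read the word backwards and shift each letter +7.
On bug: reverse → gub; then shift: g+7=n, u+7=b, b+7=i.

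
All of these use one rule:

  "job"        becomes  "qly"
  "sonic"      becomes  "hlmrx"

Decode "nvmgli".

mentor

Each pair mirrors across the alphabet (j↔q, o↔l, b↔y): positions sum to 25. Each letter is replaced by its mirror in the alphabet: a↔z, b↔y, c↔x, and so on (the Atbash cipher).
Decoding nvmgli: n↔m, v↔e, m↔n, g↔t, l↔o, i↔r.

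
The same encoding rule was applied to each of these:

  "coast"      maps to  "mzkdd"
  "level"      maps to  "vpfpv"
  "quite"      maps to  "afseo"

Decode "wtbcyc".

Shifts by position in coast: pos 0: c→m (+10), pos 1: o→z (+11), pos 2: a→k (+10), pos 3: s→d (+11) — repeating every 2. The shifts repeat in a cycle of length 2: positions 0,1,… shift by +10, +11, then the pattern repeats.
Decoding wtbcyc: w−10=m, t−11=i, b−10=r, c−11=r, y−10=o, c−11=r.

mirror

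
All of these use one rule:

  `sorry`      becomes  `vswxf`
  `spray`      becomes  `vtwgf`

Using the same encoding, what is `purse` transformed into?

sywyl

In sorry: s→v is +3, o→s is +4, r→w is +5, r→x is +6 — the shift increases by 1 each position. Each letter shifts forward by (position + 3), i.e. 3, 4, 5, … — the shift grows by one for each successive letter.
On purse: p+3=s, u+4=y, r+5=w, s+6=y, e+7=l.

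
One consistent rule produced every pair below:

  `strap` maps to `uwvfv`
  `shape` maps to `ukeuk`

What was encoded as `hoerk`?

flame

In strap: s→u is +2, t→w is +3, r→v is +4, a→f is +5 — the shift increases by 1 each position. Each letter shifts forward by (position + 2), i.e. 2, 3, 4, … — the shift grows by one for each successive letter.
Decoding hoerk: h−2=f, o−3=l, e−4=a, r−5=m, k−6=e.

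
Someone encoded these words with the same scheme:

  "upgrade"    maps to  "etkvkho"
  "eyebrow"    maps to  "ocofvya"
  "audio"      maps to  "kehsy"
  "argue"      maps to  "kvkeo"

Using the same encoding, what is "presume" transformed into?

The shift depends on letter class: consonant p→t is +4, but vowel u→e is +10. Two shifts are in play — +10 for a/e/i/o/u, +4 for every other letter.
Applying it to presume: p(cons)+4=t, r(cons)+4=v, e(vowel)+10=o, s(cons)+4=w, u(vowel)+10=e, m(cons)+4=q, e(vowel)+10=o.

tvoweqo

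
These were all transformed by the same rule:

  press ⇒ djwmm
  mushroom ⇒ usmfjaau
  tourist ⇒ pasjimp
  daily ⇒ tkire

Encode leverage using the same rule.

p(15)→d(3) and r(17)→j(9) fit y≡3x+10 (mod 26); the inverse of 3 mod 26 is 9. Treating letters as 0–25, the rule is x ↦ 3x + 10 (mod 26).
On leverage: l(11)→3·11+10≡17=r; e(4)→3·4+10≡22=w; v(21)→3·21+10≡21=v; e(4)→3·4+10≡22=w; r(17)→3·17+10≡9=j; a(0)→3·0+10≡10=k; g(6)→3·6+10≡2=c; e(4)→3·4+10≡22=w (all mod 26).

rwvwjkcw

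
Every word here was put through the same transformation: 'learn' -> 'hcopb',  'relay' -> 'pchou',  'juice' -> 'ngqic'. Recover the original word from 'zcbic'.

fence

Each letter's alphabet position (a=0..z=25) is mapped through 23·x+14 mod 26 — an affine cipher.
Decoding zcbic: z(25)→17·(25−14)≡5=f; c(2)→17·(2−14)≡4=e; b(1)→17·(1−14)≡13=n; i(8)→17·(8−14)≡2=c; c(2)→17·(2−14)≡4=e (all mod 26).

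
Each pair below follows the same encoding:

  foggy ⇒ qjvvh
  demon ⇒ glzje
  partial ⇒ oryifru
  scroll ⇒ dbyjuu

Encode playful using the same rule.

ourhqnu

f(5)→q(16) and o(14)→j(9) fit y≡5x+17 (mod 26); the inverse of 5 mod 26 is 21. Treating letters as 0–25, the rule is x ↦ 5x + 17 (mod 26).
On playful: p(15)→5·15+17≡14=o; l(11)→5·11+17≡20=u; a(0)→5·0+17≡17=r; y(24)→5·24+17≡7=h; f(5)→5·5+17≡16=q; u(20)→5·20+17≡13=n; l(11)→5·11+17≡20=u (all mod 26).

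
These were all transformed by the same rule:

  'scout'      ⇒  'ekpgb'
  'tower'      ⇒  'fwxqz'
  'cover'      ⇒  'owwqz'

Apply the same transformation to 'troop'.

It's a Vigenère-style cipher with numeric key [12,8,1]: position i shifts by key[i mod 3].
On troop: t+12=f, r+8=z, o+1=p, o+12=a, p+8=x.

fzpax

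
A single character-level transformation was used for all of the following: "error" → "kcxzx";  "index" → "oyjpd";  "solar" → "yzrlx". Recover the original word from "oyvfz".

input

Shifts by position in error: pos 0: e→k (+6), pos 1: r→c (+11), pos 2: r→x (+6), pos 3: o→z (+11) — repeating every 2. It's a Vigenère-style cipher with numeric key [6,11]: position i shifts by key[i mod 2].
Reversing it on oyvfz: o−6=i, y−11=n, v−6=p, f−11=u, z−6=t.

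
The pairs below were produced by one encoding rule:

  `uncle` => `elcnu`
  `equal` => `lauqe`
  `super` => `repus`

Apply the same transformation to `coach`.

hcaoc

The output letters match the input read backwards: uncle reversed is elcnu. It's just the letters in reverse order.
For coach: reverse → hcaoc.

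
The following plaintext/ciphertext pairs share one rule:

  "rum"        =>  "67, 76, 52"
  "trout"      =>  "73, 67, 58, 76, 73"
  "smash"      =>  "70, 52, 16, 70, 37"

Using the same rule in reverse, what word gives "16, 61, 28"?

r(#18)→67 and u(#21)→76: differences scale by 3, so n = 3·pos + 13. Each letter becomes 3×(its alphabet position, a=1..z=26) + 13.
Undoing it on 16, 61, 28: 16→(16−13)÷3=1=a, 61→(61−13)÷3=16=p, 28→(28−13)÷3=5=e.

ape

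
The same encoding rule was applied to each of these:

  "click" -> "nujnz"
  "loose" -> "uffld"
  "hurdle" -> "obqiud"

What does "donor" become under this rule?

This is an affine cipher: with a=0,…,z=25, each position x becomes (21x+23) mod 26.
On donor: d(3)→21·3+23≡8=i; o(14)→21·14+23≡5=f; n(13)→21·13+23≡10=k; o(14)→21·14+23≡5=f; r(17)→21·17+23≡16=q (all mod 26).

ifkfq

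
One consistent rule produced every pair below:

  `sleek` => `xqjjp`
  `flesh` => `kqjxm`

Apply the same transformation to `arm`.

It's a constant shift of +5 (ROT5).
On arm: a+5=f, r+5=w, m+5=r.

fwr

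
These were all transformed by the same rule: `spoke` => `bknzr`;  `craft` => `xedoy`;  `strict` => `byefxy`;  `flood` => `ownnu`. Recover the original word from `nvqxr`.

s(18)→b(1) and p(15)→k(10) fit y≡23x+3 (mod 26); the inverse of 23 mod 26 is 17. This is an affine cipher: with a=0,…,z=25, each position x becomes (23x+3) mod 26.
Undoing it on nvqxr: n(13)→17·(13−3)≡14=o; v(21)→17·(21−3)≡20=u; q(16)→17·(16−3)≡13=n; x(23)→17·(23−3)≡2=c; r(17)→17·(17−3)≡4=e (all mod 26).

ounce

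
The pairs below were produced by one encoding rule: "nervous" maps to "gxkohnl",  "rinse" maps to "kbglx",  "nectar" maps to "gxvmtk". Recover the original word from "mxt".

Every letter moves 19 places later in the alphabet, wrapping around z→a.
Decoding mxt: m−19=t, x−19=e, t−19=a.

tea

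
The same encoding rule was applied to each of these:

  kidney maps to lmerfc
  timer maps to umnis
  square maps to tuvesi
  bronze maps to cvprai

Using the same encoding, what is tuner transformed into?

A repeating key of period 2 is used — shifts +1, +4 over and over.
For tuner: t+1=u, u+4=y, n+1=o, e+4=i, r+1=s.

uyois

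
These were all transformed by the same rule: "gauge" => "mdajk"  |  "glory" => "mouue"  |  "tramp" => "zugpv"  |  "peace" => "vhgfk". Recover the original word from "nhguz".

heart

Shifts by position in gauge: pos 0: g→m (+6), pos 1: a→d (+3), pos 2: u→a (+6), pos 3: g→j (+3) — repeating every 2. It's a Vigenère-style cipher with numeric key [6,3]: position i shifts by key[i mod 2].
Undoing it on nhguz: n−6=h, h−3=e, g−6=a, u−3=r, z−6=t.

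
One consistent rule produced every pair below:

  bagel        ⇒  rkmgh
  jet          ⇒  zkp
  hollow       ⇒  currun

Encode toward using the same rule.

The word is reversed, then every letter is shifted forward by 6.
On toward: reverse → drawot; then shift: d+6=j, r+6=x, a+6=g, w+6=c, o+6=u, t+6=z.

jxgcuz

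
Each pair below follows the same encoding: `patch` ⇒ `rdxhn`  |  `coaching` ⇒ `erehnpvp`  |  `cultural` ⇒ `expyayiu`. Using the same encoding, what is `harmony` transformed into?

jdvruug

In patch: p→r is +2, a→d is +3, t→x is +4, c→h is +5 — the shift increases by 1 each position. Letter i (0-indexed) is shifted by i+2, so successive shifts are 2, 3, 4, ….
For harmony: h+2=j, a+3=d, r+4=v, m+5=r, o+6=u, n+7=u, y+8=g.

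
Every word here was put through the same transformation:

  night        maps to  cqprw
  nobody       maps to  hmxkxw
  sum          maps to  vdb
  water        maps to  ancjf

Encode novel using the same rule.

unexw

The output letters match the input read backwards, each shifted +9: night reversed is thgin. The word is reversed, then every letter is shifted forward by 9.
On novel: reverse → levon; then shift: l+9=u, e+9=n, v+9=e, o+9=x, n+9=w.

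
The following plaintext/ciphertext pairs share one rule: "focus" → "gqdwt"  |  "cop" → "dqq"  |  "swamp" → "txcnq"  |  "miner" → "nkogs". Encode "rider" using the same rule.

skegs

Two shifts are in play — +2 for a/e/i/o/u, +1 for every other letter.
For rider: r(cons)+1=s, i(vowel)+2=k, d(cons)+1=e, e(vowel)+2=g, r(cons)+1=s.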